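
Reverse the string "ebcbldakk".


Input: ebcbldakk
Reading characters right to left:
  Position 8: 'k'
  Position 7: 'k'
  Position 6: 'a'
  Position 5: 'd'
  Position 4: 'l'
  Position 3: 'b'
  Position 2: 'c'
  Position 1: 'b'
  Position 0: 'e'
Reversed: kkadlbcbe

kkadlbcbe


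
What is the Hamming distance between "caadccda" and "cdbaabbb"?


Comparing "caadccda" and "cdbaabbb" position by position:
  Position 0: 'c' vs 'c' => same
  Position 1: 'a' vs 'd' => differ
  Position 2: 'a' vs 'b' => differ
  Position 3: 'd' vs 'a' => differ
  Position 4: 'c' vs 'a' => differ
  Position 5: 'c' vs 'b' => differ
  Position 6: 'd' vs 'b' => differ
  Position 7: 'a' vs 'b' => differ
Total differences (Hamming distance): 7

7


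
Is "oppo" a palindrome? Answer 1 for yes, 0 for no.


Input: oppo
Reversed: oppo
  Compare pos 0 ('o') with pos 3 ('o'): match
  Compare pos 1 ('p') with pos 2 ('p'): match
Result: palindrome

1


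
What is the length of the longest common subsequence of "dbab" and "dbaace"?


LCS of "dbab" and "dbaace"
DP table:
           d    b    a    a    c    e
      0    0    0    0    0    0    0
  d   0    1    1    1    1    1    1
  b   0    1    2    2    2    2    2
  a   0    1    2    3    3    3    3
  b   0    1    2    3    3    3    3
LCS length = dp[4][6] = 3

3


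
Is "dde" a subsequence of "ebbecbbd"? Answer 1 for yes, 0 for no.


Check if "dde" is a subsequence of "ebbecbbd"
Greedy scan:
  Position 0 ('e'): no match needed
  Position 1 ('b'): no match needed
  Position 2 ('b'): no match needed
  Position 3 ('e'): no match needed
  Position 4 ('c'): no match needed
  Position 5 ('b'): no match needed
  Position 6 ('b'): no match needed
  Position 7 ('d'): matches sub[0] = 'd'
Only matched 1/3 characters => not a subsequence

0


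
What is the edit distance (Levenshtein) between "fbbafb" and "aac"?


Computing edit distance: "fbbafb" -> "aac"
DP table:
           a    a    c
      0    1    2    3
  f   1    1    2    3
  b   2    2    2    3
  b   3    3    3    3
  a   4    3    3    4
  f   5    4    4    4
  b   6    5    5    5
Edit distance = dp[6][3] = 5

5


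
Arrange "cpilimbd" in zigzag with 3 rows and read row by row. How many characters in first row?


Zigzag "cpilimbd" into 3 rows:
Placing characters:
  'c' => row 0
  'p' => row 1
  'i' => row 2
  'l' => row 1
  'i' => row 0
  'm' => row 1
  'b' => row 2
  'd' => row 1
Rows:
  Row 0: "ci"
  Row 1: "plmd"
  Row 2: "ib"
First row length: 2

2


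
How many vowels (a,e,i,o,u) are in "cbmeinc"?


Input: cbmeinc
Checking each character:
  'c' at position 0: consonant
  'b' at position 1: consonant
  'm' at position 2: consonant
  'e' at position 3: vowel (running total: 1)
  'i' at position 4: vowel (running total: 2)
  'n' at position 5: consonant
  'c' at position 6: consonant
Total vowels: 2

2


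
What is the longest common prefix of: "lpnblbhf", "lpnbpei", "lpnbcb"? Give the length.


Words: lpnblbhf, lpnbpei, lpnbcb
  Position 0: all 'l' => match
  Position 1: all 'p' => match
  Position 2: all 'n' => match
  Position 3: all 'b' => match
  Position 4: ('l', 'p', 'c') => mismatch, stop
LCP = "lpnb" (length 4)

4


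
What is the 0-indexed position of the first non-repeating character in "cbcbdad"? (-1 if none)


Input: cbcbdad
Character frequencies:
  'a': 1
  'b': 2
  'c': 2
  'd': 2
Scanning left to right for freq == 1:
  Position 0 ('c'): freq=2, skip
  Position 1 ('b'): freq=2, skip
  Position 2 ('c'): freq=2, skip
  Position 3 ('b'): freq=2, skip
  Position 4 ('d'): freq=2, skip
  Position 5 ('a'): unique! => answer = 5

5


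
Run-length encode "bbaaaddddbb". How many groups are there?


Input: bbaaaddddbb
Scanning for consecutive runs:
  Group 1: 'b' x 2 (positions 0-1)
  Group 2: 'a' x 3 (positions 2-4)
  Group 3: 'd' x 4 (positions 5-8)
  Group 4: 'b' x 2 (positions 9-10)
Total groups: 4

4


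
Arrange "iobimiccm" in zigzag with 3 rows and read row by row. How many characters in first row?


Zigzag "iobimiccm" into 3 rows:
Placing characters:
  'i' => row 0
  'o' => row 1
  'b' => row 2
  'i' => row 1
  'm' => row 0
  'i' => row 1
  'c' => row 2
  'c' => row 1
  'm' => row 0
Rows:
  Row 0: "imm"
  Row 1: "oiic"
  Row 2: "bc"
First row length: 3

3


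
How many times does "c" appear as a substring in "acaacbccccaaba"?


Searching for "c" in "acaacbccccaaba"
Scanning each position:
  Position 0: "a" => no
  Position 1: "c" => MATCH
  Position 2: "a" => no
  Position 3: "a" => no
  Position 4: "c" => MATCH
  Position 5: "b" => no
  Position 6: "c" => MATCH
  Position 7: "c" => MATCH
  Position 8: "c" => MATCH
  Position 9: "c" => MATCH
  Position 10: "a" => no
  Position 11: "a" => no
  Position 12: "b" => no
  Position 13: "a" => no
Total occurrences: 6

6


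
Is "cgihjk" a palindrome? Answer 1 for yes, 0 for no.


Input: cgihjk
Reversed: kjhigc
  Compare pos 0 ('c') with pos 5 ('k'): MISMATCH
  Compare pos 1 ('g') with pos 4 ('j'): MISMATCH
  Compare pos 2 ('i') with pos 3 ('h'): MISMATCH
Result: not a palindrome

0


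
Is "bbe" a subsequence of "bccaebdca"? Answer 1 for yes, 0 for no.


Check if "bbe" is a subsequence of "bccaebdca"
Greedy scan:
  Position 0 ('b'): matches sub[0] = 'b'
  Position 1 ('c'): no match needed
  Position 2 ('c'): no match needed
  Position 3 ('a'): no match needed
  Position 4 ('e'): no match needed
  Position 5 ('b'): matches sub[1] = 'b'
  Position 6 ('d'): no match needed
  Position 7 ('c'): no match needed
  Position 8 ('a'): no match needed
Only matched 2/3 characters => not a subsequence

0


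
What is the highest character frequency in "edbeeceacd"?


Input: edbeeceacd
Character counts:
  'a': 1
  'b': 1
  'c': 2
  'd': 2
  'e': 4
Maximum frequency: 4

4


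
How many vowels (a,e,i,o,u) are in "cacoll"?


Input: cacoll
Checking each character:
  'c' at position 0: consonant
  'a' at position 1: vowel (running total: 1)
  'c' at position 2: consonant
  'o' at position 3: vowel (running total: 2)
  'l' at position 4: consonant
  'l' at position 5: consonant
Total vowels: 2

2


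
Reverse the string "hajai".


Input: hajai
Reading characters right to left:
  Position 4: 'i'
  Position 3: 'a'
  Position 2: 'j'
  Position 1: 'a'
  Position 0: 'h'
Reversed: iajah

iajah


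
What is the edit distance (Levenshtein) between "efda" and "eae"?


Computing edit distance: "efda" -> "eae"
DP table:
           e    a    e
      0    1    2    3
  e   1    0    1    2
  f   2    1    1    2
  d   3    2    2    2
  a   4    3    2    3
Edit distance = dp[4][3] = 3

3


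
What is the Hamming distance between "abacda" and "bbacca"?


Comparing "abacda" and "bbacca" position by position:
  Position 0: 'a' vs 'b' => differ
  Position 1: 'b' vs 'b' => same
  Position 2: 'a' vs 'a' => same
  Position 3: 'c' vs 'c' => same
  Position 4: 'd' vs 'c' => differ
  Position 5: 'a' vs 'a' => same
Total differences (Hamming distance): 2

2


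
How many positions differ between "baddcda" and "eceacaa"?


Comparing "baddcda" and "eceacaa" position by position:
  Position 0: 'b' vs 'e' => DIFFER
  Position 1: 'a' vs 'c' => DIFFER
  Position 2: 'd' vs 'e' => DIFFER
  Position 3: 'd' vs 'a' => DIFFER
  Position 4: 'c' vs 'c' => same
  Position 5: 'd' vs 'a' => DIFFER
  Position 6: 'a' vs 'a' => same
Positions that differ: 5

5


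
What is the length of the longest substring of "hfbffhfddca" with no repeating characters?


Input: "hfbffhfddca"
Sliding window (track last position of each char):
  Position 0 ('h'): window [0,0] length 1 -- new best
  Position 1 ('f'): window [0,1] length 2 -- new best
  Position 2 ('b'): window [0,2] length 3 -- new best
  Position 3 ('f'): repeat (last at 1), move window start to 2
  Position 3 ('f'): window [2,3] length 2
  Position 4 ('f'): repeat (last at 3), move window start to 4
  Position 4 ('f'): window [4,4] length 1
  Position 5 ('h'): window [4,5] length 2
  Position 6 ('f'): repeat (last at 4), move window start to 5
  Position 6 ('f'): window [5,6] length 2
  Position 7 ('d'): window [5,7] length 3
  Position 8 ('d'): repeat (last at 7), move window start to 8
  Position 8 ('d'): window [8,8] length 1
  Position 9 ('c'): window [8,9] length 2
  Position 10 ('a'): window [8,10] length 3
Longest substring with no repeats: "hfb" with length 3

3


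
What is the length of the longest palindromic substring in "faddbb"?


Input: "faddbb"
Checking substrings for palindromes:
  [2:4] "dd" (len 2) => palindrome
  [4:6] "bb" (len 2) => palindrome
Longest palindromic substring: "dd" with length 2

2


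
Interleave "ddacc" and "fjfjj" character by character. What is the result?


Interleaving "ddacc" and "fjfjj":
  Position 0: 'd' from first, 'f' from second => "df"
  Position 1: 'd' from first, 'j' from second => "dj"
  Position 2: 'a' from first, 'f' from second => "af"
  Position 3: 'c' from first, 'j' from second => "cj"
  Position 4: 'c' from first, 'j' from second => "cj"
Result: dfdjafcjcj

dfdjafcjcj


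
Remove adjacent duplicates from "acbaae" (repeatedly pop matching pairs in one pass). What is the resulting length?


Input: acbaae
Stack-based adjacent duplicate removal:
  Read 'a': push. Stack: a
  Read 'c': push. Stack: ac
  Read 'b': push. Stack: acb
  Read 'a': push. Stack: acba
  Read 'a': matches stack top 'a' => pop. Stack: acb
  Read 'e': push. Stack: acbe
Final stack: "acbe" (length 4)

4


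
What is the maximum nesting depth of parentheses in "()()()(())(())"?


Input: "()()()(())(())"
Tracking depth:
  Position 0 '(': depth becomes 1
  Position 1 ')': depth becomes 0
  Position 2 '(': depth becomes 1
  Position 3 ')': depth becomes 0
  Position 4 '(': depth becomes 1
  Position 5 ')': depth becomes 0
  Position 6 '(': depth becomes 1
  Position 7 '(': depth becomes 2
  Position 8 ')': depth becomes 1
  Position 9 ')': depth becomes 0
  Position 10 '(': depth becomes 1
  Position 11 '(': depth becomes 2
  Position 12 ')': depth becomes 1
  Position 13 ')': depth becomes 0
Maximum depth reached: 2

2


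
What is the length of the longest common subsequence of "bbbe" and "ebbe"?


LCS of "bbbe" and "ebbe"
DP table:
           e    b    b    e
      0    0    0    0    0
  b   0    0    1    1    1
  b   0    0    1    2    2
  b   0    0    1    2    2
  e   0    1    1    2    3
LCS length = dp[4][4] = 3

3


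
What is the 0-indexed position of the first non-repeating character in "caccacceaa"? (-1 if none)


Input: caccacceaa
Character frequencies:
  'a': 4
  'c': 5
  'e': 1
Scanning left to right for freq == 1:
  Position 0 ('c'): freq=5, skip
  Position 1 ('a'): freq=4, skip
  Position 2 ('c'): freq=5, skip
  Position 3 ('c'): freq=5, skip
  Position 4 ('a'): freq=4, skip
  Position 5 ('c'): freq=5, skip
  Position 6 ('c'): freq=5, skip
  Position 7 ('e'): unique! => answer = 7

7


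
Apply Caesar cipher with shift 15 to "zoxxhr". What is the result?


Caesar cipher: shift "zoxxhr" by 15
  'z' (pos 25) + 15 = pos 14 = 'o'
  'o' (pos 14) + 15 = pos 3 = 'd'
  'x' (pos 23) + 15 = pos 12 = 'm'
  'x' (pos 23) + 15 = pos 12 = 'm'
  'h' (pos 7) + 15 = pos 22 = 'w'
  'r' (pos 17) + 15 = pos 6 = 'g'
Result: odmmwg

odmmwg


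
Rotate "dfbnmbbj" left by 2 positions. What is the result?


Input: "dfbnmbbj", rotate left by 2
First 2 characters: "df"
Remaining characters: "bnmbbj"
Concatenate remaining + first: "bnmbbj" + "df" = "bnmbbjdf"

bnmbbjdf


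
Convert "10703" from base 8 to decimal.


Input: "10703" in base 8
Positional expansion:
  Digit '1' (value 1) x 8^4 = 4096
  Digit '0' (value 0) x 8^3 = 0
  Digit '7' (value 7) x 8^2 = 448
  Digit '0' (value 0) x 8^1 = 0
  Digit '3' (value 3) x 8^0 = 3
Sum = 4547

4547


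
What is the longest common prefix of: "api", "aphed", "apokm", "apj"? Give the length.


Words: api, aphed, apokm, apj
  Position 0: all 'a' => match
  Position 1: all 'p' => match
  Position 2: ('i', 'h', 'o', 'j') => mismatch, stop
LCP = "ap" (length 2)

2


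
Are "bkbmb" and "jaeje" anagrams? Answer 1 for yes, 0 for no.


Strings: "bkbmb", "jaeje"
Sorted first:  bbbkm
Sorted second: aeejj
Differ at position 0: 'b' vs 'a' => not anagrams

0


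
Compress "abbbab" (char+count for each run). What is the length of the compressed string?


Input: abbbab
Runs:
  'a' x 1 => "a1"
  'b' x 3 => "b3"
  'a' x 1 => "a1"
  'b' x 1 => "b1"
Compressed: "a1b3a1b1"
Compressed length: 8

8


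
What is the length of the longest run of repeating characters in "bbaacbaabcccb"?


Input: "bbaacbaabcccb"
Scanning for longest run:
  Position 1 ('b'): continues run of 'b', length=2
  Position 2 ('a'): new char, reset run to 1
  Position 3 ('a'): continues run of 'a', length=2
  Position 4 ('c'): new char, reset run to 1
  Position 5 ('b'): new char, reset run to 1
  Position 6 ('a'): new char, reset run to 1
  Position 7 ('a'): continues run of 'a', length=2
  Position 8 ('b'): new char, reset run to 1
  Position 9 ('c'): new char, reset run to 1
  Position 10 ('c'): continues run of 'c', length=2
  Position 11 ('c'): continues run of 'c', length=3
  Position 12 ('b'): new char, reset run to 1
Longest run: 'c' with length 3

3


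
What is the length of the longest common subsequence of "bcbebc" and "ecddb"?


LCS of "bcbebc" and "ecddb"
DP table:
           e    c    d    d    b
      0    0    0    0    0    0
  b   0    0    0    0    0    1
  c   0    0    1    1    1    1
  b   0    0    1    1    1    2
  e   0    1    1    1    1    2
  b   0    1    1    1    1    2
  c   0    1    2    2    2    2
LCS length = dp[6][5] = 2

2


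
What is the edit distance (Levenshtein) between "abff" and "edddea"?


Computing edit distance: "abff" -> "edddea"
DP table:
           e    d    d    d    e    a
      0    1    2    3    4    5    6
  a   1    1    2    3    4    5    5
  b   2    2    2    3    4    5    6
  f   3    3    3    3    4    5    6
  f   4    4    4    4    4    5    6
Edit distance = dp[4][6] = 6

6


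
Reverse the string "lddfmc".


Input: lddfmc
Reading characters right to left:
  Position 5: 'c'
  Position 4: 'm'
  Position 3: 'f'
  Position 2: 'd'
  Position 1: 'd'
  Position 0: 'l'
Reversed: cmfddl

cmfddl


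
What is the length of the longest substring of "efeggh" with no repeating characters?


Input: "efeggh"
Sliding window (track last position of each char):
  Position 0 ('e'): window [0,0] length 1 -- new best
  Position 1 ('f'): window [0,1] length 2 -- new best
  Position 2 ('e'): repeat (last at 0), move window start to 1
  Position 2 ('e'): window [1,2] length 2
  Position 3 ('g'): window [1,3] length 3 -- new best
  Position 4 ('g'): repeat (last at 3), move window start to 4
  Position 4 ('g'): window [4,4] length 1
  Position 5 ('h'): window [4,5] length 2
Longest substring with no repeats: "feg" with length 3

3


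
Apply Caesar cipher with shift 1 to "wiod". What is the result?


Caesar cipher: shift "wiod" by 1
  'w' (pos 22) + 1 = pos 23 = 'x'
  'i' (pos 8) + 1 = pos 9 = 'j'
  'o' (pos 14) + 1 = pos 15 = 'p'
  'd' (pos 3) + 1 = pos 4 = 'e'
Result: xjpe

xjpe


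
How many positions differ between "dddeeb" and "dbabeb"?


Comparing "dddeeb" and "dbabeb" position by position:
  Position 0: 'd' vs 'd' => same
  Position 1: 'd' vs 'b' => DIFFER
  Position 2: 'd' vs 'a' => DIFFER
  Position 3: 'e' vs 'b' => DIFFER
  Position 4: 'e' vs 'e' => same
  Position 5: 'b' vs 'b' => same
Positions that differ: 3

3


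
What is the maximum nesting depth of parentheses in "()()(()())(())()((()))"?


Input: "()()(()())(())()((()))"
Tracking depth:
  Position 0 '(': depth becomes 1
  Position 1 ')': depth becomes 0
  Position 2 '(': depth becomes 1
  Position 3 ')': depth becomes 0
  Position 4 '(': depth becomes 1
  Position 5 '(': depth becomes 2
  Position 6 ')': depth becomes 1
  Position 7 '(': depth becomes 2
  Position 8 ')': depth becomes 1
  Position 9 ')': depth becomes 0
  Position 10 '(': depth becomes 1
  Position 11 '(': depth becomes 2
  Position 12 ')': depth becomes 1
  Position 13 ')': depth becomes 0
  Position 14 '(': depth becomes 1
  Position 15 ')': depth becomes 0
  Position 16 '(': depth becomes 1
  Position 17 '(': depth becomes 2
  Position 18 '(': depth becomes 3
  Position 19 ')': depth becomes 2
  Position 20 ')': depth becomes 1
  Position 21 ')': depth becomes 0
Maximum depth reached: 3

3


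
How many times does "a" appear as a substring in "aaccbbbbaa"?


Searching for "a" in "aaccbbbbaa"
Scanning each position:
  Position 0: "a" => MATCH
  Position 1: "a" => MATCH
  Position 2: "c" => no
  Position 3: "c" => no
  Position 4: "b" => no
  Position 5: "b" => no
  Position 6: "b" => no
  Position 7: "b" => no
  Position 8: "a" => MATCH
  Position 9: "a" => MATCH
Total occurrences: 4

4


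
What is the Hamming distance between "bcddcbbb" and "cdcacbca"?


Comparing "bcddcbbb" and "cdcacbca" position by position:
  Position 0: 'b' vs 'c' => differ
  Position 1: 'c' vs 'd' => differ
  Position 2: 'd' vs 'c' => differ
  Position 3: 'd' vs 'a' => differ
  Position 4: 'c' vs 'c' => same
  Position 5: 'b' vs 'b' => same
  Position 6: 'b' vs 'c' => differ
  Position 7: 'b' vs 'a' => differ
Total differences (Hamming distance): 6

6


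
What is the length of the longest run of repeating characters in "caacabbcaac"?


Input: "caacabbcaac"
Scanning for longest run:
  Position 1 ('a'): new char, reset run to 1
  Position 2 ('a'): continues run of 'a', length=2
  Position 3 ('c'): new char, reset run to 1
  Position 4 ('a'): new char, reset run to 1
  Position 5 ('b'): new char, reset run to 1
  Position 6 ('b'): continues run of 'b', length=2
  Position 7 ('c'): new char, reset run to 1
  Position 8 ('a'): new char, reset run to 1
  Position 9 ('a'): continues run of 'a', length=2
  Position 10 ('c'): new char, reset run to 1
Longest run: 'a' with length 2

2


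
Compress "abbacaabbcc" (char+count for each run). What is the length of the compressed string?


Input: abbacaabbcc
Runs:
  'a' x 1 => "a1"
  'b' x 2 => "b2"
  'a' x 1 => "a1"
  'c' x 1 => "c1"
  'a' x 2 => "a2"
  'b' x 2 => "b2"
  'c' x 2 => "c2"
Compressed: "a1b2a1c1a2b2c2"
Compressed length: 14

14


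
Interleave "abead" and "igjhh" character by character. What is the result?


Interleaving "abead" and "igjhh":
  Position 0: 'a' from first, 'i' from second => "ai"
  Position 1: 'b' from first, 'g' from second => "bg"
  Position 2: 'e' from first, 'j' from second => "ej"
  Position 3: 'a' from first, 'h' from second => "ah"
  Position 4: 'd' from first, 'h' from second => "dh"
Result: aibgejahdh

aibgejahdh


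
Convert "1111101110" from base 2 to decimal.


Input: "1111101110" in base 2
Positional expansion:
  Digit '1' (value 1) x 2^9 = 512
  Digit '1' (value 1) x 2^8 = 256
  Digit '1' (value 1) x 2^7 = 128
  Digit '1' (value 1) x 2^6 = 64
  Digit '1' (value 1) x 2^5 = 32
  Digit '0' (value 0) x 2^4 = 0
  Digit '1' (value 1) x 2^3 = 8
  Digit '1' (value 1) x 2^2 = 4
  Digit '1' (value 1) x 2^1 = 2
  Digit '0' (value 0) x 2^0 = 0
Sum = 1006

1006


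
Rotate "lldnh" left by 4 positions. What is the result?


Input: "lldnh", rotate left by 4
First 4 characters: "lldn"
Remaining characters: "h"
Concatenate remaining + first: "h" + "lldn" = "hlldn"

hlldn


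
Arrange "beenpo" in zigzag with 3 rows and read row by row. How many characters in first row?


Zigzag "beenpo" into 3 rows:
Placing characters:
  'b' => row 0
  'e' => row 1
  'e' => row 2
  'n' => row 1
  'p' => row 0
  'o' => row 1
Rows:
  Row 0: "bp"
  Row 1: "eno"
  Row 2: "e"
First row length: 2

2


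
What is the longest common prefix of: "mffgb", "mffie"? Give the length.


Words: mffgb, mffie
  Position 0: all 'm' => match
  Position 1: all 'f' => match
  Position 2: all 'f' => match
  Position 3: ('g', 'i') => mismatch, stop
LCP = "mff" (length 3)

3


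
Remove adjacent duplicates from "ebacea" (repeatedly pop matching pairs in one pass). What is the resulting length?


Input: ebacea
Stack-based adjacent duplicate removal:
  Read 'e': push. Stack: e
  Read 'b': push. Stack: eb
  Read 'a': push. Stack: eba
  Read 'c': push. Stack: ebac
  Read 'e': push. Stack: ebace
  Read 'a': push. Stack: ebacea
Final stack: "ebacea" (length 6)

6


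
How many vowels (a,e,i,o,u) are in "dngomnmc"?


Input: dngomnmc
Checking each character:
  'd' at position 0: consonant
  'n' at position 1: consonant
  'g' at position 2: consonant
  'o' at position 3: vowel (running total: 1)
  'm' at position 4: consonant
  'n' at position 5: consonant
  'm' at position 6: consonant
  'c' at position 7: consonant
Total vowels: 1

1


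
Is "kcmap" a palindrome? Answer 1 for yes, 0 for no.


Input: kcmap
Reversed: pamck
  Compare pos 0 ('k') with pos 4 ('p'): MISMATCH
  Compare pos 1 ('c') with pos 3 ('a'): MISMATCH
Result: not a palindrome

0


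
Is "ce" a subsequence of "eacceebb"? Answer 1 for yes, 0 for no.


Check if "ce" is a subsequence of "eacceebb"
Greedy scan:
  Position 0 ('e'): no match needed
  Position 1 ('a'): no match needed
  Position 2 ('c'): matches sub[0] = 'c'
  Position 3 ('c'): no match needed
  Position 4 ('e'): matches sub[1] = 'e'
  Position 5 ('e'): no match needed
  Position 6 ('b'): no match needed
  Position 7 ('b'): no match needed
All 2 characters matched => is a subsequence

1


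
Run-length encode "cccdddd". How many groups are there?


Input: cccdddd
Scanning for consecutive runs:
  Group 1: 'c' x 3 (positions 0-2)
  Group 2: 'd' x 4 (positions 3-6)
Total groups: 2

2


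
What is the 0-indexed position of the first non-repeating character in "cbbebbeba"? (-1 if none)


Input: cbbebbeba
Character frequencies:
  'a': 1
  'b': 5
  'c': 1
  'e': 2
Scanning left to right for freq == 1:
  Position 0 ('c'): unique! => answer = 0

0


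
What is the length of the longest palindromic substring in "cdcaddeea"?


Input: "cdcaddeea"
Checking substrings for palindromes:
  [0:3] "cdc" (len 3) => palindrome
  [4:6] "dd" (len 2) => palindrome
  [6:8] "ee" (len 2) => palindrome
Longest palindromic substring: "cdc" with length 3

3


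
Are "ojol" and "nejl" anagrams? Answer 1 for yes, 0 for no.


Strings: "ojol", "nejl"
Sorted first:  jloo
Sorted second: ejln
Differ at position 0: 'j' vs 'e' => not anagrams

0


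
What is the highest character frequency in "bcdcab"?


Input: bcdcab
Character counts:
  'a': 1
  'b': 2
  'c': 2
  'd': 1
Maximum frequency: 2

2


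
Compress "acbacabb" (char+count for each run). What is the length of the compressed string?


Input: acbacabb
Runs:
  'a' x 1 => "a1"
  'c' x 1 => "c1"
  'b' x 1 => "b1"
  'a' x 1 => "a1"
  'c' x 1 => "c1"
  'a' x 1 => "a1"
  'b' x 2 => "b2"
Compressed: "a1c1b1a1c1a1b2"
Compressed length: 14

14


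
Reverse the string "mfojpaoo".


Input: mfojpaoo
Reading characters right to left:
  Position 7: 'o'
  Position 6: 'o'
  Position 5: 'a'
  Position 4: 'p'
  Position 3: 'j'
  Position 2: 'o'
  Position 1: 'f'
  Position 0: 'm'
Reversed: ooapjofm

ooapjofm


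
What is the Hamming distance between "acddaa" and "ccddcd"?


Comparing "acddaa" and "ccddcd" position by position:
  Position 0: 'a' vs 'c' => differ
  Position 1: 'c' vs 'c' => same
  Position 2: 'd' vs 'd' => same
  Position 3: 'd' vs 'd' => same
  Position 4: 'a' vs 'c' => differ
  Position 5: 'a' vs 'd' => differ
Total differences (Hamming distance): 3

3


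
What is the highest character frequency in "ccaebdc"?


Input: ccaebdc
Character counts:
  'a': 1
  'b': 1
  'c': 3
  'd': 1
  'e': 1
Maximum frequency: 3

3


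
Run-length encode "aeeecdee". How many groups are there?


Input: aeeecdee
Scanning for consecutive runs:
  Group 1: 'a' x 1 (positions 0-0)
  Group 2: 'e' x 3 (positions 1-3)
  Group 3: 'c' x 1 (positions 4-4)
  Group 4: 'd' x 1 (positions 5-5)
  Group 5: 'e' x 2 (positions 6-7)
Total groups: 5

5


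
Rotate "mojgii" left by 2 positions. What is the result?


Input: "mojgii", rotate left by 2
First 2 characters: "mo"
Remaining characters: "jgii"
Concatenate remaining + first: "jgii" + "mo" = "jgiimo"

jgiimo


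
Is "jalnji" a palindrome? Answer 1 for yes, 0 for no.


Input: jalnji
Reversed: ijnlaj
  Compare pos 0 ('j') with pos 5 ('i'): MISMATCH
  Compare pos 1 ('a') with pos 4 ('j'): MISMATCH
  Compare pos 2 ('l') with pos 3 ('n'): MISMATCH
Result: not a palindrome

0


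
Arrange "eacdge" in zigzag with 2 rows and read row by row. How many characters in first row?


Zigzag "eacdge" into 2 rows:
Placing characters:
  'e' => row 0
  'a' => row 1
  'c' => row 0
  'd' => row 1
  'g' => row 0
  'e' => row 1
Rows:
  Row 0: "ecg"
  Row 1: "ade"
First row length: 3

3


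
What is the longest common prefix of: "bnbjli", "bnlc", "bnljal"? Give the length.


Words: bnbjli, bnlc, bnljal
  Position 0: all 'b' => match
  Position 1: all 'n' => match
  Position 2: ('b', 'l', 'l') => mismatch, stop
LCP = "bn" (length 2)

2


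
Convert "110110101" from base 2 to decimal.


Input: "110110101" in base 2
Positional expansion:
  Digit '1' (value 1) x 2^8 = 256
  Digit '1' (value 1) x 2^7 = 128
  Digit '0' (value 0) x 2^6 = 0
  Digit '1' (value 1) x 2^5 = 32
  Digit '1' (value 1) x 2^4 = 16
  Digit '0' (value 0) x 2^3 = 0
  Digit '1' (value 1) x 2^2 = 4
  Digit '0' (value 0) x 2^1 = 0
  Digit '1' (value 1) x 2^0 = 1
Sum = 437

437


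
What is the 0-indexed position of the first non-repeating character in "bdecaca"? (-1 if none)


Input: bdecaca
Character frequencies:
  'a': 2
  'b': 1
  'c': 2
  'd': 1
  'e': 1
Scanning left to right for freq == 1:
  Position 0 ('b'): unique! => answer = 0

0


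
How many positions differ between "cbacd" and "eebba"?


Comparing "cbacd" and "eebba" position by position:
  Position 0: 'c' vs 'e' => DIFFER
  Position 1: 'b' vs 'e' => DIFFER
  Position 2: 'a' vs 'b' => DIFFER
  Position 3: 'c' vs 'b' => DIFFER
  Position 4: 'd' vs 'a' => DIFFER
Positions that differ: 5

5


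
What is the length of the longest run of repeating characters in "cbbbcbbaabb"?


Input: "cbbbcbbaabb"
Scanning for longest run:
  Position 1 ('b'): new char, reset run to 1
  Position 2 ('b'): continues run of 'b', length=2
  Position 3 ('b'): continues run of 'b', length=3
  Position 4 ('c'): new char, reset run to 1
  Position 5 ('b'): new char, reset run to 1
  Position 6 ('b'): continues run of 'b', length=2
  Position 7 ('a'): new char, reset run to 1
  Position 8 ('a'): continues run of 'a', length=2
  Position 9 ('b'): new char, reset run to 1
  Position 10 ('b'): continues run of 'b', length=2
Longest run: 'b' with length 3

3


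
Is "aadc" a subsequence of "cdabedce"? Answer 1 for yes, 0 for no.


Check if "aadc" is a subsequence of "cdabedce"
Greedy scan:
  Position 0 ('c'): no match needed
  Position 1 ('d'): no match needed
  Position 2 ('a'): matches sub[0] = 'a'
  Position 3 ('b'): no match needed
  Position 4 ('e'): no match needed
  Position 5 ('d'): no match needed
  Position 6 ('c'): no match needed
  Position 7 ('e'): no match needed
Only matched 1/4 characters => not a subsequence

0


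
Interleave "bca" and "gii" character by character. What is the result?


Interleaving "bca" and "gii":
  Position 0: 'b' from first, 'g' from second => "bg"
  Position 1: 'c' from first, 'i' from second => "ci"
  Position 2: 'a' from first, 'i' from second => "ai"
Result: bgciai

bgciai


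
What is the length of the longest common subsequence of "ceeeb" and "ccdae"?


LCS of "ceeeb" and "ccdae"
DP table:
           c    c    d    a    e
      0    0    0    0    0    0
  c   0    1    1    1    1    1
  e   0    1    1    1    1    2
  e   0    1    1    1    1    2
  e   0    1    1    1    1    2
  b   0    1    1    1    1    2
LCS length = dp[5][5] = 2

2


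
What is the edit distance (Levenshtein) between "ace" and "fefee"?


Computing edit distance: "ace" -> "fefee"
DP table:
           f    e    f    e    e
      0    1    2    3    4    5
  a   1    1    2    3    4    5
  c   2    2    2    3    4    5
  e   3    3    2    3    3    4
Edit distance = dp[3][5] = 4

4


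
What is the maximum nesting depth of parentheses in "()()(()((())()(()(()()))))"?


Input: "()()(()((())()(()(()()))))"
Tracking depth:
  Position 0 '(': depth becomes 1
  Position 1 ')': depth becomes 0
  Position 2 '(': depth becomes 1
  Position 3 ')': depth becomes 0
  Position 4 '(': depth becomes 1
  Position 5 '(': depth becomes 2
  Position 6 ')': depth becomes 1
  Position 7 '(': depth becomes 2
  Position 8 '(': depth becomes 3
  Position 9 '(': depth becomes 4
  Position 10 ')': depth becomes 3
  Position 11 ')': depth becomes 2
  Position 12 '(': depth becomes 3
  Position 13 ')': depth becomes 2
  Position 14 '(': depth becomes 3
  Position 15 '(': depth becomes 4
  Position 16 ')': depth becomes 3
  Position 17 '(': depth becomes 4
  Position 18 '(': depth becomes 5
  Position 19 ')': depth becomes 4
  Position 20 '(': depth becomes 5
  Position 21 ')': depth becomes 4
  Position 22 ')': depth becomes 3
  Position 23 ')': depth becomes 2
  Position 24 ')': depth becomes 1
  Position 25 ')': depth becomes 0
Maximum depth reached: 5

5


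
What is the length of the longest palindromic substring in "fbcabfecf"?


Input: "fbcabfecf"
Checking substrings for palindromes:
  No multi-char palindromic substrings found
Longest palindromic substring: "f" with length 1

1


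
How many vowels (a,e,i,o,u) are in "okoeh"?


Input: okoeh
Checking each character:
  'o' at position 0: vowel (running total: 1)
  'k' at position 1: consonant
  'o' at position 2: vowel (running total: 2)
  'e' at position 3: vowel (running total: 3)
  'h' at position 4: consonant
Total vowels: 3

3


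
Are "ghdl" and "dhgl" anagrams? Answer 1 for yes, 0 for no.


Strings: "ghdl", "dhgl"
Sorted first:  dghl
Sorted second: dghl
Sorted forms match => anagrams

1


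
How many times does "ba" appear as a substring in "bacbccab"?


Searching for "ba" in "bacbccab"
Scanning each position:
  Position 0: "ba" => MATCH
  Position 1: "ac" => no
  Position 2: "cb" => no
  Position 3: "bc" => no
  Position 4: "cc" => no
  Position 5: "ca" => no
  Position 6: "ab" => no
Total occurrences: 1

1


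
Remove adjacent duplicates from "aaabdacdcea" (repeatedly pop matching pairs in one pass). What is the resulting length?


Input: aaabdacdcea
Stack-based adjacent duplicate removal:
  Read 'a': push. Stack: a
  Read 'a': matches stack top 'a' => pop. Stack: (empty)
  Read 'a': push. Stack: a
  Read 'b': push. Stack: ab
  Read 'd': push. Stack: abd
  Read 'a': push. Stack: abda
  Read 'c': push. Stack: abdac
  Read 'd': push. Stack: abdacd
  Read 'c': push. Stack: abdacdc
  Read 'e': push. Stack: abdacdce
  Read 'a': push. Stack: abdacdcea
Final stack: "abdacdcea" (length 9)

9


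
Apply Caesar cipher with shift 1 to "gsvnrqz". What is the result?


Caesar cipher: shift "gsvnrqz" by 1
  'g' (pos 6) + 1 = pos 7 = 'h'
  's' (pos 18) + 1 = pos 19 = 't'
  'v' (pos 21) + 1 = pos 22 = 'w'
  'n' (pos 13) + 1 = pos 14 = 'o'
  'r' (pos 17) + 1 = pos 18 = 's'
  'q' (pos 16) + 1 = pos 17 = 'r'
  'z' (pos 25) + 1 = pos 0 = 'a'
Result: htwosra

htwosra


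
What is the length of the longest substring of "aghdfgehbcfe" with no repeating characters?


Input: "aghdfgehbcfe"
Sliding window (track last position of each char):
  Position 0 ('a'): window [0,0] length 1 -- new best
  Position 1 ('g'): window [0,1] length 2 -- new best
  Position 2 ('h'): window [0,2] length 3 -- new best
  Position 3 ('d'): window [0,3] length 4 -- new best
  Position 4 ('f'): window [0,4] length 5 -- new best
  Position 5 ('g'): repeat (last at 1), move window start to 2
  Position 5 ('g'): window [2,5] length 4
  Position 6 ('e'): window [2,6] length 5
  Position 7 ('h'): repeat (last at 2), move window start to 3
  Position 7 ('h'): window [3,7] length 5
  Position 8 ('b'): window [3,8] length 6 -- new best
  Position 9 ('c'): window [3,9] length 7 -- new best
  Position 10 ('f'): repeat (last at 4), move window start to 5
  Position 10 ('f'): window [5,10] length 6
  Position 11 ('e'): repeat (last at 6), move window start to 7
  Position 11 ('e'): window [7,11] length 5
Longest substring with no repeats: "dfgehbc" with length 7

7


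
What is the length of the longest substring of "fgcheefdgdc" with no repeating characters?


Input: "fgcheefdgdc"
Sliding window (track last position of each char):
  Position 0 ('f'): window [0,0] length 1 -- new best
  Position 1 ('g'): window [0,1] length 2 -- new best
  Position 2 ('c'): window [0,2] length 3 -- new best
  Position 3 ('h'): window [0,3] length 4 -- new best
  Position 4 ('e'): window [0,4] length 5 -- new best
  Position 5 ('e'): repeat (last at 4), move window start to 5
  Position 5 ('e'): window [5,5] length 1
  Position 6 ('f'): window [5,6] length 2
  Position 7 ('d'): window [5,7] length 3
  Position 8 ('g'): window [5,8] length 4
  Position 9 ('d'): repeat (last at 7), move window start to 8
  Position 9 ('d'): window [8,9] length 2
  Position 10 ('c'): window [8,10] length 3
Longest substring with no repeats: "fgche" with length 5

5


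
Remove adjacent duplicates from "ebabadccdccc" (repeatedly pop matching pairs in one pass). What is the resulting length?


Input: ebabadccdccc
Stack-based adjacent duplicate removal:
  Read 'e': push. Stack: e
  Read 'b': push. Stack: eb
  Read 'a': push. Stack: eba
  Read 'b': push. Stack: ebab
  Read 'a': push. Stack: ebaba
  Read 'd': push. Stack: ebabad
  Read 'c': push. Stack: ebabadc
  Read 'c': matches stack top 'c' => pop. Stack: ebabad
  Read 'd': matches stack top 'd' => pop. Stack: ebaba
  Read 'c': push. Stack: ebabac
  Read 'c': matches stack top 'c' => pop. Stack: ebaba
  Read 'c': push. Stack: ebabac
Final stack: "ebabac" (length 6)

6


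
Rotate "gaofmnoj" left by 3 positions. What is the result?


Input: "gaofmnoj", rotate left by 3
First 3 characters: "gao"
Remaining characters: "fmnoj"
Concatenate remaining + first: "fmnoj" + "gao" = "fmnojgao"

fmnojgao


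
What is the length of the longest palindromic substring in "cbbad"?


Input: "cbbad"
Checking substrings for palindromes:
  [1:3] "bb" (len 2) => palindrome
Longest palindromic substring: "bb" with length 2

2


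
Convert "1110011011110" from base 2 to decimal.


Input: "1110011011110" in base 2
Positional expansion:
  Digit '1' (value 1) x 2^12 = 4096
  Digit '1' (value 1) x 2^11 = 2048
  Digit '1' (value 1) x 2^10 = 1024
  Digit '0' (value 0) x 2^9 = 0
  Digit '0' (value 0) x 2^8 = 0
  Digit '1' (value 1) x 2^7 = 128
  Digit '1' (value 1) x 2^6 = 64
  Digit '0' (value 0) x 2^5 = 0
  Digit '1' (value 1) x 2^4 = 16
  Digit '1' (value 1) x 2^3 = 8
  Digit '1' (value 1) x 2^2 = 4
  Digit '1' (value 1) x 2^1 = 2
  Digit '0' (value 0) x 2^0 = 0
Sum = 7390

7390


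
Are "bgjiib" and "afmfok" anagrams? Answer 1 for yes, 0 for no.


Strings: "bgjiib", "afmfok"
Sorted first:  bbgiij
Sorted second: affkmo
Differ at position 0: 'b' vs 'a' => not anagrams

0


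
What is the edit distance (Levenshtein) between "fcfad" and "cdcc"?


Computing edit distance: "fcfad" -> "cdcc"
DP table:
           c    d    c    c
      0    1    2    3    4
  f   1    1    2    3    4
  c   2    1    2    2    3
  f   3    2    2    3    3
  a   4    3    3    3    4
  d   5    4    3    4    4
Edit distance = dp[5][4] = 4

4


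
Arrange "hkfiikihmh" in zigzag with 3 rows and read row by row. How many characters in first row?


Zigzag "hkfiikihmh" into 3 rows:
Placing characters:
  'h' => row 0
  'k' => row 1
  'f' => row 2
  'i' => row 1
  'i' => row 0
  'k' => row 1
  'i' => row 2
  'h' => row 1
  'm' => row 0
  'h' => row 1
Rows:
  Row 0: "him"
  Row 1: "kikhh"
  Row 2: "fi"
First row length: 3

3


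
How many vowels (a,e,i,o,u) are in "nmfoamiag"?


Input: nmfoamiag
Checking each character:
  'n' at position 0: consonant
  'm' at position 1: consonant
  'f' at position 2: consonant
  'o' at position 3: vowel (running total: 1)
  'a' at position 4: vowel (running total: 2)
  'm' at position 5: consonant
  'i' at position 6: vowel (running total: 3)
  'a' at position 7: vowel (running total: 4)
  'g' at position 8: consonant
Total vowels: 4

4


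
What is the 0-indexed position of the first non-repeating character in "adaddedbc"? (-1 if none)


Input: adaddedbc
Character frequencies:
  'a': 2
  'b': 1
  'c': 1
  'd': 4
  'e': 1
Scanning left to right for freq == 1:
  Position 0 ('a'): freq=2, skip
  Position 1 ('d'): freq=4, skip
  Position 2 ('a'): freq=2, skip
  Position 3 ('d'): freq=4, skip
  Position 4 ('d'): freq=4, skip
  Position 5 ('e'): unique! => answer = 5

5


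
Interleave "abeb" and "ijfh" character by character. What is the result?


Interleaving "abeb" and "ijfh":
  Position 0: 'a' from first, 'i' from second => "ai"
  Position 1: 'b' from first, 'j' from second => "bj"
  Position 2: 'e' from first, 'f' from second => "ef"
  Position 3: 'b' from first, 'h' from second => "bh"
Result: aibjefbh

aibjefbh


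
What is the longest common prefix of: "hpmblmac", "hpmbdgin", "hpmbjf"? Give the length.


Words: hpmblmac, hpmbdgin, hpmbjf
  Position 0: all 'h' => match
  Position 1: all 'p' => match
  Position 2: all 'm' => match
  Position 3: all 'b' => match
  Position 4: ('l', 'd', 'j') => mismatch, stop
LCP = "hpmb" (length 4)

4


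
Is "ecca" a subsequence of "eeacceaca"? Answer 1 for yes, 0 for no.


Check if "ecca" is a subsequence of "eeacceaca"
Greedy scan:
  Position 0 ('e'): matches sub[0] = 'e'
  Position 1 ('e'): no match needed
  Position 2 ('a'): no match needed
  Position 3 ('c'): matches sub[1] = 'c'
  Position 4 ('c'): matches sub[2] = 'c'
  Position 5 ('e'): no match needed
  Position 6 ('a'): matches sub[3] = 'a'
  Position 7 ('c'): no match needed
  Position 8 ('a'): no match needed
All 4 characters matched => is a subsequence

1


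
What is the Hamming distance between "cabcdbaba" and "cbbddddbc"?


Comparing "cabcdbaba" and "cbbddddbc" position by position:
  Position 0: 'c' vs 'c' => same
  Position 1: 'a' vs 'b' => differ
  Position 2: 'b' vs 'b' => same
  Position 3: 'c' vs 'd' => differ
  Position 4: 'd' vs 'd' => same
  Position 5: 'b' vs 'd' => differ
  Position 6: 'a' vs 'd' => differ
  Position 7: 'b' vs 'b' => same
  Position 8: 'a' vs 'c' => differ
Total differences (Hamming distance): 5

5


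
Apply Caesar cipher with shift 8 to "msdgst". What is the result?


Caesar cipher: shift "msdgst" by 8
  'm' (pos 12) + 8 = pos 20 = 'u'
  's' (pos 18) + 8 = pos 0 = 'a'
  'd' (pos 3) + 8 = pos 11 = 'l'
  'g' (pos 6) + 8 = pos 14 = 'o'
  's' (pos 18) + 8 = pos 0 = 'a'
  't' (pos 19) + 8 = pos 1 = 'b'
Result: ualoab

ualoab


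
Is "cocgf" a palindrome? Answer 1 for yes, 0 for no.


Input: cocgf
Reversed: fgcoc
  Compare pos 0 ('c') with pos 4 ('f'): MISMATCH
  Compare pos 1 ('o') with pos 3 ('g'): MISMATCH
Result: not a palindrome

0


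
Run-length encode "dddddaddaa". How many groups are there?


Input: dddddaddaa
Scanning for consecutive runs:
  Group 1: 'd' x 5 (positions 0-4)
  Group 2: 'a' x 1 (positions 5-5)
  Group 3: 'd' x 2 (positions 6-7)
  Group 4: 'a' x 2 (positions 8-9)
Total groups: 4

4


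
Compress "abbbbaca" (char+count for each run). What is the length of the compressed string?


Input: abbbbaca
Runs:
  'a' x 1 => "a1"
  'b' x 4 => "b4"
  'a' x 1 => "a1"
  'c' x 1 => "c1"
  'a' x 1 => "a1"
Compressed: "a1b4a1c1a1"
Compressed length: 10

10


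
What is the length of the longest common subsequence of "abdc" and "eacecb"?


LCS of "abdc" and "eacecb"
DP table:
           e    a    c    e    c    b
      0    0    0    0    0    0    0
  a   0    0    1    1    1    1    1
  b   0    0    1    1    1    1    2
  d   0    0    1    1    1    1    2
  c   0    0    1    2    2    2    2
LCS length = dp[4][6] = 2

2


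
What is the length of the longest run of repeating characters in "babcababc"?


Input: "babcababc"
Scanning for longest run:
  Position 1 ('a'): new char, reset run to 1
  Position 2 ('b'): new char, reset run to 1
  Position 3 ('c'): new char, reset run to 1
  Position 4 ('a'): new char, reset run to 1
  Position 5 ('b'): new char, reset run to 1
  Position 6 ('a'): new char, reset run to 1
  Position 7 ('b'): new char, reset run to 1
  Position 8 ('c'): new char, reset run to 1
Longest run: 'b' with length 1

1
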